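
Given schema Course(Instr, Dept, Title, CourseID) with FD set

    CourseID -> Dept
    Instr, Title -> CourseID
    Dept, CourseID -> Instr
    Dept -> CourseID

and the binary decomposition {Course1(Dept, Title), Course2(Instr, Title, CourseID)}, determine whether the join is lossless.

No

Common attributes: Course1 ∩ Course2 = {Title}.
No dependency enlarges {Title}, so (Title)⁺ = {Title}.
The closure contains neither all of Course1 = {Dept, Title} nor all of Course2 = {Instr, Title, CourseID}, so the common attributes are not a superkey of either fragment. The join is lossy.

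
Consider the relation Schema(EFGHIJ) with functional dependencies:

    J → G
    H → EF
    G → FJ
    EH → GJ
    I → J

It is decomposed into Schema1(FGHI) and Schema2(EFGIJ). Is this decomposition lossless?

Common attributes: Schema1 ∩ Schema2 = {FGI}.
Closure of {FGI}: G → FJ applies, adding J. So (FGI)⁺ = {FGIJ}.
The closure contains neither all of Schema1 = {FGHI} nor all of Schema2 = {EFGIJ}, so the common attributes are not a superkey of either fragment. The join is lossy.

No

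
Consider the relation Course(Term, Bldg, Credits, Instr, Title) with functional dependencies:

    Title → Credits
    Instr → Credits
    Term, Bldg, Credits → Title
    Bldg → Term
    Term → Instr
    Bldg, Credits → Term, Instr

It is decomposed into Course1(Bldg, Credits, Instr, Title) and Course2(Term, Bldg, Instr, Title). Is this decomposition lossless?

Common attributes: Course1 ∩ Course2 = {Bldg, Instr, Title}.
Closure of {Bldg, Instr, Title}: Title → Credits applies, adding Credits; Bldg → Term applies, adding Term. So (Bldg, Instr, Title)⁺ = {Term, Bldg, Credits, Instr, Title}.
This closure contains every attribute of Course1, so Course1 ∩ Course2 → Course1. The join is lossless.

Yes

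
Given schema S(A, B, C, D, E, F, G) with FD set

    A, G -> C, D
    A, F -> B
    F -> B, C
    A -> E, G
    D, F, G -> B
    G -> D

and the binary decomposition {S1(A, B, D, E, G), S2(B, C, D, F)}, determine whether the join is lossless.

Common attributes: S1 ∩ S2 = {B, D}.
No dependency enlarges {B, D}, so (B, D)⁺ = {B, D}.
The closure contains neither all of S1 = {A, B, D, E, G} nor all of S2 = {B, C, D, F}, so the common attributes are not a superkey of either fragment. The join is lossy.

No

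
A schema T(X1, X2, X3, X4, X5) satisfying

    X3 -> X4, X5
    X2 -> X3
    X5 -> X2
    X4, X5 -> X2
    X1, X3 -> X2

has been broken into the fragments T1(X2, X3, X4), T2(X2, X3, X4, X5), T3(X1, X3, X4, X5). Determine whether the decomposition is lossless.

Chase test. Columns are X1, X2, X3, X4, X5; row i has aⱼ where attribute j ∈ Ti, else bᵢⱼ.
Initial tableau (one row per fragment):
  row 1: b11 a2 a3 a4 b15
  row 2: b21 a2 a3 a4 a5
  row 3: a1 b32 a3 a4 a5
Rows 1 and 2 agree on X3; apply X3→X4, X5 and equate their X4, X5 entries.
Rows 1 and 3 agree on X5; apply X5→X2 and equate their X2 entries.
Row 3 is now all distinguished symbols — the join is lossless.

Yes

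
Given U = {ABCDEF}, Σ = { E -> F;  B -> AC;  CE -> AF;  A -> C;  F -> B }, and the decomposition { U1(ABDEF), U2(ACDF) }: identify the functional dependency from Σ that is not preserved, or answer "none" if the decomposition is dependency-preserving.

E → F lies within U1.
B → AC: restricted closure across fragments reaches AC.
CE → AF: restricted closure across fragments reaches AF.
A → C lies within U2.
F → B lies within U1.
Every dependency is enforceable on the fragments, so the decomposition is dependency-preserving.

none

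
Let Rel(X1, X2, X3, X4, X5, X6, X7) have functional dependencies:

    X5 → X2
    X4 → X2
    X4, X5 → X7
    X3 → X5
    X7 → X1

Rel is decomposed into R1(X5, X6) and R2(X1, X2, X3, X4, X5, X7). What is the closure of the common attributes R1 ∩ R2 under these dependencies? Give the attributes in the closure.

R1 ∩ R2 = {X5}.
X5 → X2 applies, adding X2
Closure: {X2, X5}.

X2, X5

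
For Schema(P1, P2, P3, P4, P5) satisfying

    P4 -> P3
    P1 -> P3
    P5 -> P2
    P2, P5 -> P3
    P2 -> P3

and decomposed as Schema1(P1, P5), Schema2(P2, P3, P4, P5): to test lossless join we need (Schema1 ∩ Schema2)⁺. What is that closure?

Schema1 ∩ Schema2 = {P5}.
P5 → P2 applies, adding P2
P2, P5 → P3 applies, adding P3
Closure: {P2, P3, P5}.

P2, P3, P5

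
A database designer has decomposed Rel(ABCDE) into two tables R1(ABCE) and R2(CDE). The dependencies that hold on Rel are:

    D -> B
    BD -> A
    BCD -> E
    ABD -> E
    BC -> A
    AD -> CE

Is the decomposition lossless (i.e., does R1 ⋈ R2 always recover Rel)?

Common attributes: R1 ∩ R2 = {CE}.
No dependency enlarges {CE}, so (CE)⁺ = {CE}.
The closure contains neither all of R1 = {ABCE} nor all of R2 = {CDE}, so the common attributes are not a superkey of either fragment. The join is lossy.

No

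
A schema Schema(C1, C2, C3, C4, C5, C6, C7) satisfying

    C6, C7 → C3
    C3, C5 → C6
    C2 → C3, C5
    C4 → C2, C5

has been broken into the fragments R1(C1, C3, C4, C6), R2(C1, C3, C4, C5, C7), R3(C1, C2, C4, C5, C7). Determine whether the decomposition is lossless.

Yes

Chase test. Columns are C1, C2, C3, C4, C5, C6, C7; row i has aⱼ where attribute j ∈ Ri, else bᵢⱼ.
Initial tableau (one row per fragment):
  row 1: a1 b12 a3 a4 b15 a6 b17
  row 2: a1 b22 a3 a4 a5 b26 a7
  row 3: a1 a2 b33 a4 a5 b36 a7
Rows 1 and 2 agree on C4; apply C4→C2, C5 and equate their C2, C5 entries.
Rows 1 and 3 agree on C4; apply C4→C2, C5 and equate their C2, C5 entries.
Rows 1 and 2 agree on C3, C5; apply C3, C5→C6 and equate their C6 entries.
Rows 1 and 3 agree on C2; apply C2→C3, C5 and equate their C3, C5 entries.
Rows 1 and 3 agree on C3, C5; apply C3, C5→C6 and equate their C6 entries.
Row 2 is now all distinguished symbols — the join is lossless.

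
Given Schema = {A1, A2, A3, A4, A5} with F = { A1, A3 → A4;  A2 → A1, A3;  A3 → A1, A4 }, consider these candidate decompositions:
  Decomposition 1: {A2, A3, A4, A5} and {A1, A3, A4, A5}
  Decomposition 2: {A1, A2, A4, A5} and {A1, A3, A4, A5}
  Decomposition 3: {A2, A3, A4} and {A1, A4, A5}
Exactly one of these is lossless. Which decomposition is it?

Decomposition 1

Decomposition 1: common = {A3, A4, A5}, closure = {A1, A3, A4, A5} → lossless.
Decomposition 2: common = {A1, A4, A5}, closure = {A1, A4, A5} → lossy.
Decomposition 3: common = {A4}, closure = {A4} → lossy.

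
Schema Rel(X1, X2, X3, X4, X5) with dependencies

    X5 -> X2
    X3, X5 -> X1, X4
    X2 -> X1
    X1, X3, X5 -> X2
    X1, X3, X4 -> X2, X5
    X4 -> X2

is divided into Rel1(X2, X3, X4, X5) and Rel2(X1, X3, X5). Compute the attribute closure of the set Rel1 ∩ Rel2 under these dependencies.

Rel1 ∩ Rel2 = {X3, X5}.
X5 → X2 applies, adding X2
X3, X5 → X1, X4 applies, adding X1, X4
Closure: {X1, X2, X3, X4, X5}.

X1, X2, X3, X4, X5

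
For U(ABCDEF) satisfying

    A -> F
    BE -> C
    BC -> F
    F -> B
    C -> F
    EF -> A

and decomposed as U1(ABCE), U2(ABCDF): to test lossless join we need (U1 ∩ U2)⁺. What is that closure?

ABCF

U1 ∩ U2 = {ABC}.
A → F applies, adding F
Closure: {ABCF}.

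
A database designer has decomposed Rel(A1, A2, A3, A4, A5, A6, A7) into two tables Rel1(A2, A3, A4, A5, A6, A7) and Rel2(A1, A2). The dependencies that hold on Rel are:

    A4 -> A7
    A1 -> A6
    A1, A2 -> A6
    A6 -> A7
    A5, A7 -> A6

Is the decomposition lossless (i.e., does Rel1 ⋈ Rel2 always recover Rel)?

Common attributes: Rel1 ∩ Rel2 = {A2}.
No dependency enlarges {A2}, so (A2)⁺ = {A2}.
The closure contains neither all of Rel1 = {A2, A3, A4, A5, A6, A7} nor all of Rel2 = {A1, A2}, so the common attributes are not a superkey of either fragment. The join is lossy.

No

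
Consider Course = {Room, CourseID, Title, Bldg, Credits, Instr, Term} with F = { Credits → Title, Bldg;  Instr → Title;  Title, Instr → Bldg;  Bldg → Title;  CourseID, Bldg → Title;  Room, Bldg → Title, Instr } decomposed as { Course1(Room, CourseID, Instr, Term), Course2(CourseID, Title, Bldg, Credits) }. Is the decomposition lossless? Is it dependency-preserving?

lossy and not dependency-preserving

Lossless test: (CourseID)⁺ = {CourseID}, which is a superkey of neither fragment — lossy.
Dependency preservation: the restricted closure of {Instr} across the fragments never reaches {Title}, so Instr → Title cannot be enforced without a join — not preserved.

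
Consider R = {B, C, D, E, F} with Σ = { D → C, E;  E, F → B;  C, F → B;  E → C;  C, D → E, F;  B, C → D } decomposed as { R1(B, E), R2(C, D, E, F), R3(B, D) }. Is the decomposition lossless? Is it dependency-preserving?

lossless but not dependency-preserving

Lossless test (chase): Rows 2 and 3 agree on D; apply D→C, E and equate their C, E entries. Rows 1 and 2 agree on E; apply E→C and equate their C entries. Rows 2 and 3 agree on C, D; apply C, D→E, F and equate their E, F entries. Rows 1 and 3 agree on B, C; apply B, C→D and equate their D entries. Rows 2 and 3 agree on E, F; apply E, F→B and equate their B entries. Rows 1 and 2 agree on C, D; apply C, D→E, F and equate their E, F entries. Row 1 is now all distinguished symbols — the join is lossless.
Dependency preservation: the restricted closure of {B, C} across the fragments never reaches {D}, so B, C → D cannot be enforced without a join — not preserved.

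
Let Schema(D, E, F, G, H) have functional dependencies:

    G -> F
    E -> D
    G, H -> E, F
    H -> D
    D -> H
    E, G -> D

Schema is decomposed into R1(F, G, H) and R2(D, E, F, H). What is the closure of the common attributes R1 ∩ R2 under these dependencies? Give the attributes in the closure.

D, F, H

R1 ∩ R2 = {F, H}.
H → D applies, adding D
Closure: {D, F, H}.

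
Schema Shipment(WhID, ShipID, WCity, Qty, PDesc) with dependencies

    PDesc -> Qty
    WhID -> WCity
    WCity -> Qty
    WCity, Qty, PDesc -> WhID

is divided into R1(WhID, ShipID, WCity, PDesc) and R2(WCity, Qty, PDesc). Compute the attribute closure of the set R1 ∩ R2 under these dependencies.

R1 ∩ R2 = {WCity, PDesc}.
PDesc → Qty applies, adding Qty
WCity, Qty, PDesc → WhID applies, adding WhID
Closure: {WhID, WCity, Qty, PDesc}.

WhID, WCity, Qty, PDesc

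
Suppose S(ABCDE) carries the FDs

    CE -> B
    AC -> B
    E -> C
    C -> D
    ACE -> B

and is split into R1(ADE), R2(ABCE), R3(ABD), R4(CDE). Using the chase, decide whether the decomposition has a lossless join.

Yes

Chase test. Columns are ABCDE; row i has aⱼ where attribute j ∈ Ri, else bᵢⱼ.
Initial tableau (one row per fragment):
  row 1: a1 b12 b13 a4 a5
  row 2: a1 a2 a3 b24 a5
  row 3: a1 a2 b33 a4 b35
  row 4: b41 b42 a3 a4 a5
Rows 2 and 4 agree on CE; apply CE→B and equate their B entries.
Rows 1 and 2 agree on E; apply E→C and equate their C entries.
Rows 1 and 2 agree on C; apply C→D and equate their D entries.
Rows 1 and 2 agree on ACE; apply ACE→B and equate their B entries.
Row 1 is now all distinguished symbols — the join is lossless.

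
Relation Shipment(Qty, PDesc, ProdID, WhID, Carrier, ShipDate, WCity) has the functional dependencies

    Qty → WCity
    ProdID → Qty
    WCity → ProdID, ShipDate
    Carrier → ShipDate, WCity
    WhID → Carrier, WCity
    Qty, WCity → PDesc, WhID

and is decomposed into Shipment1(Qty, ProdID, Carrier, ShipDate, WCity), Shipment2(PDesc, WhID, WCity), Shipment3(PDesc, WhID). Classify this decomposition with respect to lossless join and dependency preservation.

Lossless test (chase): Rows 1 and 2 agree on WCity; apply WCity→ProdID, ShipDate and equate their ProdID, ShipDate entries. Rows 2 and 3 agree on WhID; apply WhID→Carrier, WCity and equate their Carrier, WCity entries. Rows 1 and 2 agree on ProdID; apply ProdID→Qty and equate their Qty entries. Rows 1 and 3 agree on WCity; apply WCity→ProdID, ShipDate and equate their ProdID, ShipDate entries. Rows 1 and 2 agree on Qty, WCity; apply Qty, WCity→PDesc, WhID and equate their PDesc, WhID entries. Rows 1 and 3 agree on ProdID; apply ProdID→Qty and equate their Qty entries. Rows 1 and 2 agree on WhID; apply WhID→Carrier, WCity and equate their Carrier, WCity entries. Row 1 is now all distinguished symbols — the join is lossless.
Dependency preservation: WhID → Carrier, WCity; Qty, WCity → PDesc, WhID are not contained in any single fragment, but the restricted closure of each left-hand side across the fragments still reaches the right-hand side; the remaining FDs each lie inside some fragment. All dependencies are preserved.

lossless and dependency-preserving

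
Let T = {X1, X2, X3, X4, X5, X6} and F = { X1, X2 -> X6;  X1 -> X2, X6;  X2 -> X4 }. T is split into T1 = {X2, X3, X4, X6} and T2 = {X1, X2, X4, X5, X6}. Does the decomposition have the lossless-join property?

Common attributes: T1 ∩ T2 = {X2, X4, X6}.
No dependency enlarges {X2, X4, X6}, so (X2, X4, X6)⁺ = {X2, X4, X6}.
The closure contains neither all of T1 = {X2, X3, X4, X6} nor all of T2 = {X1, X2, X4, X5, X6}, so the common attributes are not a superkey of either fragment. The join is lossy.

No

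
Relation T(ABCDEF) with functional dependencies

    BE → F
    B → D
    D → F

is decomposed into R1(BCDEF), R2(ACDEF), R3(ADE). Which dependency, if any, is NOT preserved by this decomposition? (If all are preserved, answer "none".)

none

BE → F lies within R1.
B → D lies within R1.
D → F lies within R1.
Every dependency is enforceable on the fragments, so the decomposition is dependency-preserving.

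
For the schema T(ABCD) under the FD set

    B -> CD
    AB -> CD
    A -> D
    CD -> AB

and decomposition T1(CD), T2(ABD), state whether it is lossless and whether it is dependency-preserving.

lossy and not dependency-preserving

Lossless test: (D)⁺ = {D}, which is a superkey of neither fragment — lossy.
Dependency preservation: the restricted closure of {B} across the fragments never reaches {CD}, so B → CD cannot be enforced without a join — not preserved.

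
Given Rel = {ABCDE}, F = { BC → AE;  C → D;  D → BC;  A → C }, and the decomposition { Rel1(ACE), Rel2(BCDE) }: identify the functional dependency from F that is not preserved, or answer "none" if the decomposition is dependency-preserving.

none

BC → AE: restricted closure across fragments reaches AE.
C → D lies within Rel2.
D → BC lies within Rel2.
A → C lies within Rel1.
Every dependency is enforceable on the fragments, so the decomposition is dependency-preserving.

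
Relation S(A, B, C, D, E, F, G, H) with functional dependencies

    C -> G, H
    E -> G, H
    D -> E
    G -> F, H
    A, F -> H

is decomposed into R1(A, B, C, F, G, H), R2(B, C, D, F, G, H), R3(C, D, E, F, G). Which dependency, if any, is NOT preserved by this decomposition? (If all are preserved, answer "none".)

C → G, H lies within R1.
E → G, H: restricted closure across fragments reaches G, H.
D → E lies within R3.
G → F, H lies within R1.
A, F → H lies within R1.
Every dependency is enforceable on the fragments, so the decomposition is dependency-preserving.

none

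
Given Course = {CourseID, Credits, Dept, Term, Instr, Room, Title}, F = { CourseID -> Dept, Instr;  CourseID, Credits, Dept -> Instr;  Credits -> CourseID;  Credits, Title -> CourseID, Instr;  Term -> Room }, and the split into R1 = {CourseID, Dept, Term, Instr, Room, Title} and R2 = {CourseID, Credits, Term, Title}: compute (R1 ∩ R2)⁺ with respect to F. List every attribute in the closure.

CourseID, Dept, Term, Instr, Room, Title

R1 ∩ R2 = {CourseID, Term, Title}.
CourseID → Dept, Instr applies, adding Dept, Instr
Term → Room applies, adding Room
Closure: {CourseID, Dept, Term, Instr, Room, Title}.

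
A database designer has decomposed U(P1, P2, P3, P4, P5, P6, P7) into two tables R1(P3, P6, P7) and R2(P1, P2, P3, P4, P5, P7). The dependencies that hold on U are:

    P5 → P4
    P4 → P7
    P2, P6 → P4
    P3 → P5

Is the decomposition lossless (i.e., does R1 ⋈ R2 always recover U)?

Common attributes: R1 ∩ R2 = {P3, P7}.
Closure of {P3, P7}: P3 → P5 applies, adding P5; P5 → P4 applies, adding P4. So (P3, P7)⁺ = {P3, P4, P5, P7}.
The closure contains neither all of R1 = {P3, P6, P7} nor all of R2 = {P1, P2, P3, P4, P5, P7}, so the common attributes are not a superkey of either fragment. The join is lossy.

No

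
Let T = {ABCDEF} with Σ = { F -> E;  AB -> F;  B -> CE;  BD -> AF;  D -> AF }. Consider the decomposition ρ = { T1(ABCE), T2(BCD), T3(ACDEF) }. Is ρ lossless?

Chase test. Columns are ABCDEF; row i has aⱼ where attribute j ∈ Ti, else bᵢⱼ.
Initial tableau (one row per fragment):
  row 1: a1 a2 a3 b14 a5 b16
  row 2: b21 a2 a3 a4 b25 b26
  row 3: a1 b32 a3 a4 a5 a6
Rows 1 and 2 agree on B; apply B→CE and equate their CE entries.
Rows 2 and 3 agree on D; apply D→AF and equate their AF entries.
Rows 1 and 2 agree on AB; apply AB→F and equate their F entries.
Row 2 is now all distinguished symbols — the join is lossless.

Yes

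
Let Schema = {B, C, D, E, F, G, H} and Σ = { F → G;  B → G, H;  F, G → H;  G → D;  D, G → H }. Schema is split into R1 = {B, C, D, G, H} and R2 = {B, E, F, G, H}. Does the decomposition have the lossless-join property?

No

Common attributes: R1 ∩ R2 = {B, G, H}.
Closure of {B, G, H}: G → D applies, adding D. So (B, G, H)⁺ = {B, D, G, H}.
The closure contains neither all of R1 = {B, C, D, G, H} nor all of R2 = {B, E, F, G, H}, so the common attributes are not a superkey of either fragment. The join is lossy.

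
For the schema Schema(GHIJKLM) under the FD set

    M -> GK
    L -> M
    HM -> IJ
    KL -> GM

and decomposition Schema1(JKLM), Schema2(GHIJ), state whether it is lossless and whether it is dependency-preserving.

Lossless test: (J)⁺ = {J}, which is a superkey of neither fragment — lossy.
Dependency preservation: the restricted closure of {M} across the fragments never reaches {GK}, so M → GK cannot be enforced without a join — not preserved.

lossy and not dependency-preserving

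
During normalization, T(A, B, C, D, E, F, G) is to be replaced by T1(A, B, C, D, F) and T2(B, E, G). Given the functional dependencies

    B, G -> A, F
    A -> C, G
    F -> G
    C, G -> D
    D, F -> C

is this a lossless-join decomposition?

Common attributes: T1 ∩ T2 = {B}.
No dependency enlarges {B}, so (B)⁺ = {B}.
The closure contains neither all of T1 = {A, B, C, D, F} nor all of T2 = {B, E, G}, so the common attributes are not a superkey of either fragment. The join is lossy.

No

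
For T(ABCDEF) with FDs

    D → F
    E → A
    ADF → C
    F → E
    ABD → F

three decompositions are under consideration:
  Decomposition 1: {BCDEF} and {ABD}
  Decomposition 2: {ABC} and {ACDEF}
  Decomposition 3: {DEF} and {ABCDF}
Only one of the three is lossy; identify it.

Decomposition 1: common = {BD}, closure = {ABCDEF} → lossless.
Decomposition 2: common = {AC}, closure = {AC} → lossy.
Decomposition 3: common = {DF}, closure = {ACDEF} → lossless.

Decomposition 2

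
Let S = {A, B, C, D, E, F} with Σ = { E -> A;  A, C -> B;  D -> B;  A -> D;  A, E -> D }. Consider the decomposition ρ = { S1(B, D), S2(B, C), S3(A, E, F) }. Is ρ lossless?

No

Chase test. Columns are A, B, C, D, E, F; row i has aⱼ where attribute j ∈ Si, else bᵢⱼ.
Initial tableau (one row per fragment):
  row 1: b11 a2 b13 a4 b15 b16
  row 2: b21 a2 a3 b24 b25 b26
  row 3: a1 b32 b33 b34 a5 a6
No row becomes fully distinguished — the join is lossy.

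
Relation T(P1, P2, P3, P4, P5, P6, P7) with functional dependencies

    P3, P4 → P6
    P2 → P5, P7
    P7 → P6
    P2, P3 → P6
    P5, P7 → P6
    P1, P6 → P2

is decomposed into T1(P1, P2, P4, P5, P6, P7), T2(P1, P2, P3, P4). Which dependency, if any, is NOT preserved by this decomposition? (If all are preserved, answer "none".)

P3, P4 → P6

Check P3, P4 → P6: no single fragment contains all of {P3, P4, P6}, and the restricted closure of {P3, P4} across the fragments never reaches {P6}.
P2 → P5, P7 is preserved.
P7 → P6 is preserved.
P2, P3 → P6 is preserved.
P5, P7 → P6 is preserved.
P1, P6 → P2 is preserved.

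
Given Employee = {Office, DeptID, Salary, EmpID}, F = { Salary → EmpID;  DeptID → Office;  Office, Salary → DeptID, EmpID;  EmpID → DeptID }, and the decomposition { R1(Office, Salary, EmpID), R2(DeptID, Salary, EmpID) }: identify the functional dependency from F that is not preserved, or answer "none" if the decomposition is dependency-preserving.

DeptID → Office

Check DeptID → Office: no single fragment contains all of {Office, DeptID}, and the restricted closure of {DeptID} across the fragments never reaches {Office}.
Salary → EmpID is preserved.
Office, Salary → DeptID, EmpID is preserved.
EmpID → DeptID is preserved.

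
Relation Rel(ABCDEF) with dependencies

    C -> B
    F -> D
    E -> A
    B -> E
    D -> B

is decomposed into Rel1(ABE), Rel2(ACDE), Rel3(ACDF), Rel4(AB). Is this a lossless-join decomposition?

Chase test. Columns are ABCDEF; row i has aⱼ where attribute j ∈ Reli, else bᵢⱼ.
Initial tableau (one row per fragment):
  row 1: a1 a2 b13 b14 a5 b16
  row 2: a1 b22 a3 a4 a5 b26
  row 3: a1 b32 a3 a4 b35 a6
  row 4: a1 a2 b43 b44 b45 b46
Rows 2 and 3 agree on C; apply C→B and equate their B entries.
Rows 1 and 4 agree on B; apply B→E and equate their E entries.
Rows 2 and 3 agree on B; apply B→E and equate their E entries.
No row becomes fully distinguished — the join is lossy.

No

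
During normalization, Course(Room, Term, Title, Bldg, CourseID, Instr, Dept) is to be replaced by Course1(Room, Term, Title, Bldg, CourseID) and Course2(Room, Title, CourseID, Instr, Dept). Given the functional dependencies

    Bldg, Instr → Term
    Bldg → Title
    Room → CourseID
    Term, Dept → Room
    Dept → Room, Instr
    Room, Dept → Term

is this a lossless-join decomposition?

No

Common attributes: Course1 ∩ Course2 = {Room, Title, CourseID}.
No dependency enlarges {Room, Title, CourseID}, so (Room, Title, CourseID)⁺ = {Room, Title, CourseID}.
The closure contains neither all of Course1 = {Room, Term, Title, Bldg, CourseID} nor all of Course2 = {Room, Title, CourseID, Instr, Dept}, so the common attributes are not a superkey of either fragment. The join is lossy.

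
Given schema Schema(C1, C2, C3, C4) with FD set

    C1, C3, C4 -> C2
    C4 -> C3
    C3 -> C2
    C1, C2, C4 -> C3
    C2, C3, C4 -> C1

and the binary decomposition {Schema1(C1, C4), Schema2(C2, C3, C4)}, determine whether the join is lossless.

Common attributes: Schema1 ∩ Schema2 = {C4}.
Closure of {C4}: C4 → C3 applies, adding C3; C3 → C2 applies, adding C2; C2, C3, C4 → C1 applies, adding C1. So (C4)⁺ = {C1, C2, C3, C4}.
This closure contains every attribute of Schema1, so Schema1 ∩ Schema2 → Schema1. The join is lossless.

Yes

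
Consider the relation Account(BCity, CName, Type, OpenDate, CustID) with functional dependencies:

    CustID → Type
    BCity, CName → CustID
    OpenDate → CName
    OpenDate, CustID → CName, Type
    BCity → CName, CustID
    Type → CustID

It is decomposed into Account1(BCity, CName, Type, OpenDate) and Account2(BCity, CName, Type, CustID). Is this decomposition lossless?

Common attributes: Account1 ∩ Account2 = {BCity, CName, Type}.
Closure of {BCity, CName, Type}: BCity, CName → CustID applies, adding CustID. So (BCity, CName, Type)⁺ = {BCity, CName, Type, CustID}.
This closure contains every attribute of Account2, so Account1 ∩ Account2 → Account2. The join is lossless.

Yes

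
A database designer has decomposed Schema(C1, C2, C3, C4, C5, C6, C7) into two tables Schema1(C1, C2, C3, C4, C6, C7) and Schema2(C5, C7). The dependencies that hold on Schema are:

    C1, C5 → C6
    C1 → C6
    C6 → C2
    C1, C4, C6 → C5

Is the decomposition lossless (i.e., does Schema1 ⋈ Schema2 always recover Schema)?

Common attributes: Schema1 ∩ Schema2 = {C7}.
No dependency enlarges {C7}, so (C7)⁺ = {C7}.
The closure contains neither all of Schema1 = {C1, C2, C3, C4, C6, C7} nor all of Schema2 = {C5, C7}, so the common attributes are not a superkey of either fragment. The join is lossy.

No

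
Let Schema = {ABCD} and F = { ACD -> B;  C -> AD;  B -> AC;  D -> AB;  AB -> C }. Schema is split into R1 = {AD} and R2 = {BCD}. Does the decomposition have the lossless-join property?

Yes

Common attributes: R1 ∩ R2 = {D}.
Closure of {D}: D → AB applies, adding AB; AB → C applies, adding C. So (D)⁺ = {ABCD}.
This closure contains every attribute of R1, so R1 ∩ R2 → R1. The join is lossless.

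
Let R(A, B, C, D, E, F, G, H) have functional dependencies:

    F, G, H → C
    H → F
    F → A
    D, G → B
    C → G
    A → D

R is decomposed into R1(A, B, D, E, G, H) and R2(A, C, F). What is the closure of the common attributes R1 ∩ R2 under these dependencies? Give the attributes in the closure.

A, D

R1 ∩ R2 = {A}.
A → D applies, adding D
Closure: {A, D}.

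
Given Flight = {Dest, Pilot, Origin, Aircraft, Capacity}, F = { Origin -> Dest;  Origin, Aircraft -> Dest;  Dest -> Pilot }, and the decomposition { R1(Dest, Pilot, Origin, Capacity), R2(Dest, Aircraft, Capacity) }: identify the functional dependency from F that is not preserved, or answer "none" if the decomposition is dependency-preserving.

none

Origin → Dest lies within R1.
Origin, Aircraft → Dest: restricted closure across fragments reaches Dest.
Dest → Pilot lies within R1.
Every dependency is enforceable on the fragments, so the decomposition is dependency-preserving.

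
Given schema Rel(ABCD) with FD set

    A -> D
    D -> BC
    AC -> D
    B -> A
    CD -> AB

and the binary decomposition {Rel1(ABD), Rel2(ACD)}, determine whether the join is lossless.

Common attributes: Rel1 ∩ Rel2 = {AD}.
Closure of {AD}: D → BC applies, adding BC. So (AD)⁺ = {ABCD}.
This closure contains every attribute of Rel1, so Rel1 ∩ Rel2 → Rel1. The join is lossless.

Yes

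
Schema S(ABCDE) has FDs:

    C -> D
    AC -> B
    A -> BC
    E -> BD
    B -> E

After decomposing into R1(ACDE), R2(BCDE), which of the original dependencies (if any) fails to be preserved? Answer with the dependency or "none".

C → D lies within R1.
AC → B: restricted closure across fragments reaches B.
A → BC: restricted closure across fragments reaches BC.
E → BD lies within R2.
B → E lies within R2.
Every dependency is enforceable on the fragments, so the decomposition is dependency-preserving.

none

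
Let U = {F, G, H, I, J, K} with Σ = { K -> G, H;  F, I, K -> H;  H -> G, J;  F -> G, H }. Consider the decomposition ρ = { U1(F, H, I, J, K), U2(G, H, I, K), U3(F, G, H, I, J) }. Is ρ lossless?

Yes

Chase test. Columns are F, G, H, I, J, K; row i has aⱼ where attribute j ∈ Ui, else bᵢⱼ.
Initial tableau (one row per fragment):
  row 1: a1 b12 a3 a4 a5 a6
  row 2: b21 a2 a3 a4 b25 a6
  row 3: a1 a2 a3 a4 a5 b36
Rows 1 and 2 agree on K; apply K→G, H and equate their G, H entries.
Rows 1 and 2 agree on H; apply H→G, J and equate their G, J entries.
Row 1 is now all distinguished symbols — the join is lossless.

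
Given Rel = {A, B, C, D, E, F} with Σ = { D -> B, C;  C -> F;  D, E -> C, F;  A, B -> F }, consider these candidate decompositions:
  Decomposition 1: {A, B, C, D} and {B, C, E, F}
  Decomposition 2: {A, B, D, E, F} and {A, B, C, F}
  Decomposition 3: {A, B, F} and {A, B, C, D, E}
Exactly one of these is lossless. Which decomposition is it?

Decomposition 1: common = {B, C}, closure = {B, C, F} → lossy.
Decomposition 2: common = {A, B, F}, closure = {A, B, F} → lossy.
Decomposition 3: common = {A, B}, closure = {A, B, F} → lossless.

Decomposition 3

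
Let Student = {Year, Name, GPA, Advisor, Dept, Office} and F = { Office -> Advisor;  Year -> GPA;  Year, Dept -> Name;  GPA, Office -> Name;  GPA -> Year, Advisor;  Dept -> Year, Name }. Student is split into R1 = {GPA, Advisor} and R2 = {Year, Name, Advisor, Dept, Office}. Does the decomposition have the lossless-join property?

Common attributes: R1 ∩ R2 = {Advisor}.
No dependency enlarges {Advisor}, so (Advisor)⁺ = {Advisor}.
The closure contains neither all of R1 = {GPA, Advisor} nor all of R2 = {Year, Name, Advisor, Dept, Office}, so the common attributes are not a superkey of either fragment. The join is lossy.

No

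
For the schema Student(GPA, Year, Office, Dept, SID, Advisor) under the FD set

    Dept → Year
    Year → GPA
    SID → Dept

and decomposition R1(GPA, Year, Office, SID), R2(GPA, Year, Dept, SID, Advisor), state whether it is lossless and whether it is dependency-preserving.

lossy but dependency-preserving

Lossless test: (GPA, Year, SID)⁺ = {GPA, Year, Dept, SID}, which is a superkey of neither fragment — lossy.
Dependency preservation: every FD's attributes lie within a single fragment, so each can be enforced locally — preserved.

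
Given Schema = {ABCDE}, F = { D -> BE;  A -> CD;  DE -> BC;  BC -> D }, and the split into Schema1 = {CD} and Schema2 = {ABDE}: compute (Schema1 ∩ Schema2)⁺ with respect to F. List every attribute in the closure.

BCDE

Schema1 ∩ Schema2 = {D}.
D → BE applies, adding BE
DE → BC applies, adding C
Closure: {BCDE}.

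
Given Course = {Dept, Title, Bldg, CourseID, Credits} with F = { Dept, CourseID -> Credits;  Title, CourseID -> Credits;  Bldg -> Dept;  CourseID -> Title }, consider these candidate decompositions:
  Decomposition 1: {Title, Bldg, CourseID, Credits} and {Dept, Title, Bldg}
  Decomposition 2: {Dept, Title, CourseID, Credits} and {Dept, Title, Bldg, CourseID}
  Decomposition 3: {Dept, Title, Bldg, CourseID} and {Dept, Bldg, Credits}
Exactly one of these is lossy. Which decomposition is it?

Decomposition 3

Decomposition 1: common = {Title, Bldg}, closure = {Dept, Title, Bldg} → lossless.
Decomposition 2: common = {Dept, Title, CourseID}, closure = {Dept, Title, CourseID, Credits} → lossless.
Decomposition 3: common = {Dept, Bldg}, closure = {Dept, Bldg} → lossy.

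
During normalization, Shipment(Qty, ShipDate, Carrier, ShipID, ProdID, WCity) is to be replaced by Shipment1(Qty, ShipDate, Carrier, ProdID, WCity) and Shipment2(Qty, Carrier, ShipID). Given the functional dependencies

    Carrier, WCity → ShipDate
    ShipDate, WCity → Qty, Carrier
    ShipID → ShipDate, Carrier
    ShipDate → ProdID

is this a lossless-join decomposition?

No

Common attributes: Shipment1 ∩ Shipment2 = {Qty, Carrier}.
No dependency enlarges {Qty, Carrier}, so (Qty, Carrier)⁺ = {Qty, Carrier}.
The closure contains neither all of Shipment1 = {Qty, ShipDate, Carrier, ProdID, WCity} nor all of Shipment2 = {Qty, Carrier, ShipID}, so the common attributes are not a superkey of either fragment. The join is lossy.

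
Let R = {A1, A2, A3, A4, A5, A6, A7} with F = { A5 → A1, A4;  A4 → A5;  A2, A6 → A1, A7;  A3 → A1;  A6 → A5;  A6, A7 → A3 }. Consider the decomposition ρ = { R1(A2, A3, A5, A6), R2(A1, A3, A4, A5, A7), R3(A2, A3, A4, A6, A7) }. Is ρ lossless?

Chase test. Columns are A1, A2, A3, A4, A5, A6, A7; row i has aⱼ where attribute j ∈ Ri, else bᵢⱼ.
Initial tableau (one row per fragment):
  row 1: b11 a2 a3 b14 a5 a6 b17
  row 2: a1 b22 a3 a4 a5 b26 a7
  row 3: b31 a2 a3 a4 b35 a6 a7
Rows 1 and 2 agree on A5; apply A5→A1, A4 and equate their A1, A4 entries.
Rows 1 and 3 agree on A4; apply A4→A5 and equate their A5 entries.
Rows 1 and 3 agree on A2, A6; apply A2, A6→A1, A7 and equate their A1, A7 entries.
Row 1 is now all distinguished symbols — the join is lossless.

Yes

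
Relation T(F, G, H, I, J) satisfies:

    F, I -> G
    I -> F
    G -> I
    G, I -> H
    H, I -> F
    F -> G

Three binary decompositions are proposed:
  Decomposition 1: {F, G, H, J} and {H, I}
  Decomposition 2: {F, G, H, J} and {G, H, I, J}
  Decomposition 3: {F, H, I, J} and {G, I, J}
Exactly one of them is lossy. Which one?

Decomposition 1

Decomposition 1: common = {H}, closure = {H} → lossy.
Decomposition 2: common = {G, H, J}, closure = {F, G, H, I, J} → lossless.
Decomposition 3: common = {I, J}, closure = {F, G, H, I, J} → lossless.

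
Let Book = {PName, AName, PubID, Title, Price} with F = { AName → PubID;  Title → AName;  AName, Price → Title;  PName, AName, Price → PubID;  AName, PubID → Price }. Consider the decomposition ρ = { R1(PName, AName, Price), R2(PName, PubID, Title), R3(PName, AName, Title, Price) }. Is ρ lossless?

Yes

Chase test. Columns are PName, AName, PubID, Title, Price; row i has aⱼ where attribute j ∈ Ri, else bᵢⱼ.
Initial tableau (one row per fragment):
  row 1: a1 a2 b13 b14 a5
  row 2: a1 b22 a3 a4 b25
  row 3: a1 a2 b33 a4 a5
Rows 1 and 3 agree on AName; apply AName→PubID and equate their PubID entries.
Rows 2 and 3 agree on Title; apply Title→AName and equate their AName entries.
Rows 1 and 3 agree on AName, Price; apply AName, Price→Title and equate their Title entries.
Rows 1 and 2 agree on AName; apply AName→PubID and equate their PubID entries.
Rows 1 and 2 agree on AName, PubID; apply AName, PubID→Price and equate their Price entries.
Row 1 is now all distinguished symbols — the join is lossless.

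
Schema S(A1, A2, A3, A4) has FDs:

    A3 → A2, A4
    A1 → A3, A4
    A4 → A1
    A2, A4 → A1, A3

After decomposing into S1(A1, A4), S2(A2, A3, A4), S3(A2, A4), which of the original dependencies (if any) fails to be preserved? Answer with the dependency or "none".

none

A3 → A2, A4 lies within S2.
A1 → A3, A4: restricted closure across fragments reaches A3, A4.
A4 → A1 lies within S1.
A2, A4 → A1, A3: restricted closure across fragments reaches A1, A3.
Every dependency is enforceable on the fragments, so the decomposition is dependency-preserving.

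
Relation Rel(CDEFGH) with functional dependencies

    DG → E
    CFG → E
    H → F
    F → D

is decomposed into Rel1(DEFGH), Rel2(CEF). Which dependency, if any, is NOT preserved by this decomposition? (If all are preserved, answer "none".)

DG → E lies within Rel1.
CFG → E: restricted closure across fragments reaches E.
H → F lies within Rel1.
F → D lies within Rel1.
Every dependency is enforceable on the fragments, so the decomposition is dependency-preserving.

none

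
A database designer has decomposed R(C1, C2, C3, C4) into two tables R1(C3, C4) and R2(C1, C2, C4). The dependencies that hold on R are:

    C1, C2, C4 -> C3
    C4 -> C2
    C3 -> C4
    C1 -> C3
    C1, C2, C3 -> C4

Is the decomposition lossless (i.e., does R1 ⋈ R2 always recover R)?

Common attributes: R1 ∩ R2 = {C4}.
Closure of {C4}: C4 → C2 applies, adding C2. So (C4)⁺ = {C2, C4}.
The closure contains neither all of R1 = {C3, C4} nor all of R2 = {C1, C2, C4}, so the common attributes are not a superkey of either fragment. The join is lossy.

No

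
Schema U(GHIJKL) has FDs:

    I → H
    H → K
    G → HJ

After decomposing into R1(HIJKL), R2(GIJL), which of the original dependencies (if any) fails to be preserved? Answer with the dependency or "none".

G → HJ

Check G → HJ: no single fragment contains all of {GHJ}, and the restricted closure of {G} across the fragments never reaches {HJ}.
I → H is preserved.
H → K is preserved.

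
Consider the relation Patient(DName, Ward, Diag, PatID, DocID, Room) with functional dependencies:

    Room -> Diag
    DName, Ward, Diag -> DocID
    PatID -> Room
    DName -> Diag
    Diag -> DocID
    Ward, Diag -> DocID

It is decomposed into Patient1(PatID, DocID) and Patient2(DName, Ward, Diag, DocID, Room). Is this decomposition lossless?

No

Common attributes: Patient1 ∩ Patient2 = {DocID}.
No dependency enlarges {DocID}, so (DocID)⁺ = {DocID}.
The closure contains neither all of Patient1 = {PatID, DocID} nor all of Patient2 = {DName, Ward, Diag, DocID, Room}, so the common attributes are not a superkey of either fragment. The join is lossy.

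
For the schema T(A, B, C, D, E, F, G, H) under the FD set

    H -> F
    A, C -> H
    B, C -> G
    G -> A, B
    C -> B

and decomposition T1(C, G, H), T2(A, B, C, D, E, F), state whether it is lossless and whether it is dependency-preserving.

lossless but not dependency-preserving

Lossless test: (C)⁺ = {A, B, C, F, G, H}, which contains all of one fragment — lossless.
Dependency preservation: the restricted closure of {H} across the fragments never reaches {F}, so H → F cannot be enforced without a join — not preserved.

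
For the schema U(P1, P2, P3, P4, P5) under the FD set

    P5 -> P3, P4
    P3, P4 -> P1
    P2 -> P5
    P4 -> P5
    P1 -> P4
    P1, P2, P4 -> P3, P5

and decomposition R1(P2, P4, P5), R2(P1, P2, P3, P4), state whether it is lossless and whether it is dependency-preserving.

Lossless test: (P2, P4)⁺ = {P1, P2, P3, P4, P5}, which contains all of one fragment — lossless.
Dependency preservation: P5 → P3, P4; P1, P2, P4 → P3, P5 are not contained in any single fragment, but the restricted closure of each left-hand side across the fragments still reaches the right-hand side; the remaining FDs each lie inside some fragment. All dependencies are preserved.

lossless and dependency-preserving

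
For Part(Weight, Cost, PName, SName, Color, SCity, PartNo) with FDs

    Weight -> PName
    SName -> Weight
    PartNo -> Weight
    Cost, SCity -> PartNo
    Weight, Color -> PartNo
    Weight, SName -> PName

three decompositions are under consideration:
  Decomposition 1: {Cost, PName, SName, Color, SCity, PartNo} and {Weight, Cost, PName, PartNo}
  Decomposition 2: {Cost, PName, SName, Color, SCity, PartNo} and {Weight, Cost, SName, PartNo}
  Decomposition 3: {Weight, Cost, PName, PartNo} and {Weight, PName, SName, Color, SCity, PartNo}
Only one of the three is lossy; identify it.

Decomposition 1: common = {Cost, PName, PartNo}, closure = {Weight, Cost, PName, PartNo} → lossless.
Decomposition 2: common = {Cost, SName, PartNo}, closure = {Weight, Cost, PName, SName, PartNo} → lossless.
Decomposition 3: common = {Weight, PName, PartNo}, closure = {Weight, PName, PartNo} → lossy.

Decomposition 3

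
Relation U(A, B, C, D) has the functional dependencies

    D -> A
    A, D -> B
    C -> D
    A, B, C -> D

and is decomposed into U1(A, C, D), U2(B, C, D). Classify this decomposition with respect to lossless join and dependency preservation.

Lossless test: (C, D)⁺ = {A, B, C, D}, which contains all of one fragment — lossless.
Dependency preservation: A, D → B; A, B, C → D are not contained in any single fragment, but the restricted closure of each left-hand side across the fragments still reaches the right-hand side; the remaining FDs each lie inside some fragment. All dependencies are preserved.

lossless and dependency-preserving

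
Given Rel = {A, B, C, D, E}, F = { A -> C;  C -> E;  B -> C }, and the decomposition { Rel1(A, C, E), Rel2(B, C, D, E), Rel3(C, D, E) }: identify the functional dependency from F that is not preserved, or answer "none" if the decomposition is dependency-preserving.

A → C lies within Rel1.
C → E lies within Rel1.
B → C lies within Rel2.
Every dependency is enforceable on the fragments, so the decomposition is dependency-preserving.

none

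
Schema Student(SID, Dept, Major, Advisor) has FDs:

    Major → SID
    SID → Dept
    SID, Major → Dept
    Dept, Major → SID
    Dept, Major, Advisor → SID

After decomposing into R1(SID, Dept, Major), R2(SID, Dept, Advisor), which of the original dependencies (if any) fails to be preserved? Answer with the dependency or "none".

Major → SID lies within R1.
SID → Dept lies within R1.
SID, Major → Dept lies within R1.
Dept, Major → SID lies within R1.
Dept, Major, Advisor → SID: restricted closure across fragments reaches SID.
Every dependency is enforceable on the fragments, so the decomposition is dependency-preserving.

none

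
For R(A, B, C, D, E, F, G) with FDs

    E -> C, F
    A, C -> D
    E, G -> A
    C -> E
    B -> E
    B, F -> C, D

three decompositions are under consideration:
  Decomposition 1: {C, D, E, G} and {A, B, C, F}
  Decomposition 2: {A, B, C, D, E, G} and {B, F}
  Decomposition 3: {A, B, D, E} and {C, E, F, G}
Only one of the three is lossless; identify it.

Decomposition 1: common = {C}, closure = {C, E, F} → lossy.
Decomposition 2: common = {B}, closure = {B, C, D, E, F} → lossless.
Decomposition 3: common = {E}, closure = {C, E, F} → lossy.

Decomposition 2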